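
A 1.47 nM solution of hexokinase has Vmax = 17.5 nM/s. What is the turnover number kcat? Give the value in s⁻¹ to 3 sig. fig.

kcat = Vmax/[E]total = 17.5 nM/s / 1.47 nM = 11.9 s⁻¹.

11.9 s⁻¹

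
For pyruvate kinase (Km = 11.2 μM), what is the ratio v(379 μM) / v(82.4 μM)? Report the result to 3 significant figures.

The fractional saturations are [S]/(Km+[S]) = 82.4/93.60 = 0.8803 and 379/390.2 = 0.9713.
v₂/v₁ is just their ratio: 0.9713/0.8803 = 1.10.

1.10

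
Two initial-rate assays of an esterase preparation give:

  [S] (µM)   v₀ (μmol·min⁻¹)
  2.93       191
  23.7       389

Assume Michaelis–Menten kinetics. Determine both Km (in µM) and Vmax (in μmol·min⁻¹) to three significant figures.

In reciprocal form, 1/v = (Km/Vmax)·(1/[S]) + 1/Vmax. The two points give (1/[S], 1/v) = (0.3413, 0.005236) and (0.04219, 0.002571).
Slope = (0.005236 − 0.002571)/(0.3413 − 0.04219) = 0.008910; intercept = 0.005236 − 0.008910×0.3413 = 0.002195.
Vmax = 1/intercept = 456 μmol·min⁻¹; Km = slope × Vmax = 0.008910 × 456 = 4.06 µM.

Km = 4.06 µM; Vmax = 456 μmol·min⁻¹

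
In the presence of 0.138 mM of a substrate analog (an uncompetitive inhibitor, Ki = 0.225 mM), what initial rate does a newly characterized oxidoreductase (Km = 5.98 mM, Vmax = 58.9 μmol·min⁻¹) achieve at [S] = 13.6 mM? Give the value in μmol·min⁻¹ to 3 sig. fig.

With α = 1 + [I]/Ki = 1 + 0.138/0.225 = 1.613, the uncompetitive rate law is v = (Vmax/α)·[S] / (Km/α + [S]).
v = (58.9/1.613)×13.6 / (5.98/1.613 + 13.6) = 496.5/17.31 = 28.7 μmol·min⁻¹.

28.7 μmol·min⁻¹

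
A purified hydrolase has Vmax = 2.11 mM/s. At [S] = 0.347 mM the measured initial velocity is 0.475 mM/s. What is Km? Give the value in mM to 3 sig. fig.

From v = Vmax[S]/(Km+[S]), Km = [S](Vmax − v)/v.
Km = 0.347 × (2.11 − 0.475) / 0.475 = 0.5673/0.475 = 1.19 mM.

1.19 mM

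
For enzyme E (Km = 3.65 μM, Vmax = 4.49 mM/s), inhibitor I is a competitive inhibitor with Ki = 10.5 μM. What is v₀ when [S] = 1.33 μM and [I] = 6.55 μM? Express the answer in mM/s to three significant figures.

α = 1 + [I]/Ki = 1 + 6.55/10.5 = 1.624.
For a competitive inhibitor, Vmax is unchanged and the apparent Km becomes α·Km: Km,app = 5.93 μM, Vmax,app = 4.49 mM/s.
v = Vmax,app·[S]/(Km,app + [S]) = 4.49 × 1.33/(5.93 + 1.33) = 0.823 mM/s.

0.823 mM/s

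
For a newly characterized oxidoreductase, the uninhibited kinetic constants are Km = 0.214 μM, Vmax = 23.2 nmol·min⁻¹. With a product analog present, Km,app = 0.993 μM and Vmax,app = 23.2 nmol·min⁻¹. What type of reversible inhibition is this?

competitive

Km increases (0.214 → 0.993 μM) while Vmax is unchanged — the hallmark of competitive inhibition.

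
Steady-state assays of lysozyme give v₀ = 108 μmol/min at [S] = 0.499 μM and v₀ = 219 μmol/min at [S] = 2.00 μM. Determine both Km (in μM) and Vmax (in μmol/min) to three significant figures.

From v = Vmax[S]/(Km+[S]), each point gives Vmax = v(Km+[S])/[S].
Equating: 108(Km+0.499)/0.499 = 219(Km+2.00)/2.00.
216.4·Km + 108 = 109.5·Km + 219, so (216.4 − 109.5)·Km = 219 − 108.
Km = 111.0/106.9 = 1.04 μM; then Vmax = 108(1.04+0.499)/0.499 = 333 μmol/min.

Km = 1.04 μM; Vmax = 333 μmol/min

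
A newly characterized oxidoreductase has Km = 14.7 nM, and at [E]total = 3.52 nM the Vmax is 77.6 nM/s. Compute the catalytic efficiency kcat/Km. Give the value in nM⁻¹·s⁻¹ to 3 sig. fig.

kcat = Vmax/[E]total = 77.6/3.52 = 22.0 s⁻¹.
kcat/Km = 22.0/14.7 = 1.50 nM⁻¹·s⁻¹.

1.50 nM⁻¹·s⁻¹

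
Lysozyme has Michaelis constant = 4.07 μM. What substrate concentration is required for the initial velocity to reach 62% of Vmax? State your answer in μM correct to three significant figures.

v/Vmax = [S]/(Km+[S]) = 0.62, so [S] = Km·0.62/(1 − 0.62) = 4.07 × 1.632.
[S] = 6.64 μM.

6.64 μM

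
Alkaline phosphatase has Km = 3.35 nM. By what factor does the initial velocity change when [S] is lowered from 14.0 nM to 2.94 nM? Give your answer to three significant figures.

The fractional saturations are [S]/(Km+[S]) = 14.0/17.35 = 0.8069 and 2.94/6.290 = 0.4674.
v₂/v₁ is just their ratio: 0.4674/0.8069 = 0.579.

0.579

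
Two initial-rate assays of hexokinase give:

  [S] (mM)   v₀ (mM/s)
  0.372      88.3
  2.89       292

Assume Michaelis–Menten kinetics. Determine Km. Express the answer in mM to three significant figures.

1.49 mM

From v = Vmax[S]/(Km+[S]), each point gives Vmax = v(Km+[S])/[S].
Equating: 88.3(Km+0.372)/0.372 = 292(Km+2.89)/2.89.
237.4·Km + 88.3 = 101.0·Km + 292, so (237.4 − 101.0)·Km = 292 − 88.3.
Km = 203.7/136.3 = 1.49 mM; then Vmax = 88.3(1.49+0.372)/0.372 = 443 mM/s.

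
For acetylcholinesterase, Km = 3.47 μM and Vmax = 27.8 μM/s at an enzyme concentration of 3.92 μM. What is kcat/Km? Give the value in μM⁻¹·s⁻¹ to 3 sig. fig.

2.04 μM⁻¹·s⁻¹

kcat = Vmax/[E]total = 27.8/3.92 = 7.09 s⁻¹.
kcat/Km = 7.09/3.47 = 2.04 μM⁻¹·s⁻¹.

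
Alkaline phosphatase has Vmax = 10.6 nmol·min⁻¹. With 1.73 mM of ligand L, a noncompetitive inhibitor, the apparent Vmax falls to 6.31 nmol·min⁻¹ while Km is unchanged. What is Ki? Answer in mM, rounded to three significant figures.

2.54 mM

Noncompetitive: Vmax,app = Vmax/α with α = 1 + [I]/Ki.
α = Vmax/Vmax,app = 10.6/6.31 = 1.680.
Since α = 1 + [I]/Ki, [I]/Ki = 1.680 − 1 = 0.6799 and Ki = 1.73/0.6799 = 2.54 mM.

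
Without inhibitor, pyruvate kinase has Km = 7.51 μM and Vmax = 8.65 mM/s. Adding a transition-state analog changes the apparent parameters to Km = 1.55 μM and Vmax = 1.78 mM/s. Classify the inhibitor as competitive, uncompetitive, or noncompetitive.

Both Km and Vmax decrease by the same factor (~4.85-fold) — characteristic of uncompetitive inhibition.

uncompetitive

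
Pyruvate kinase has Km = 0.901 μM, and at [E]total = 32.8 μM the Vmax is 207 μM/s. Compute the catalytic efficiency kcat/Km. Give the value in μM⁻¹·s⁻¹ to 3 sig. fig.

7.00 μM⁻¹·s⁻¹

kcat = Vmax/[E]total = 207/32.8 = 6.31 s⁻¹.
kcat/Km = 6.31/0.901 = 7.00 μM⁻¹·s⁻¹.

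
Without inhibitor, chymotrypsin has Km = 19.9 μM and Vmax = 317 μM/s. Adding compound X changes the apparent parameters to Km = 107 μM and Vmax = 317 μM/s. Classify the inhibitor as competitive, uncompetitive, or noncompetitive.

Km increases (19.9 → 107 μM) while Vmax is unchanged — the hallmark of competitive inhibition.

competitive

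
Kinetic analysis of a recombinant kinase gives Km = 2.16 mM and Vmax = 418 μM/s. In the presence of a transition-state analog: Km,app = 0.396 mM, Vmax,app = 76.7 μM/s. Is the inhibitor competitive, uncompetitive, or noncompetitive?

Both Km and Vmax decrease by the same factor (~5.45-fold) — characteristic of uncompetitive inhibition.

uncompetitive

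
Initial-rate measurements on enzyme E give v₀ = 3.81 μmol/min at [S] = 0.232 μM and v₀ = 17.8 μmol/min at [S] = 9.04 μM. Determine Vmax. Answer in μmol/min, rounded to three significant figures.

From v = Vmax[S]/(Km+[S]), each point gives Vmax = v(Km+[S])/[S].
Equating: 3.81(Km+0.232)/0.232 = 17.8(Km+9.04)/9.04.
16.42·Km + 3.81 = 1.969·Km + 17.8, so (16.42 − 1.969)·Km = 17.8 − 3.81.
Km = 13.99/14.45 = 0.968 μM; then Vmax = 3.81(0.968+0.232)/0.232 = 19.7 μmol/min.

19.7 μmol/min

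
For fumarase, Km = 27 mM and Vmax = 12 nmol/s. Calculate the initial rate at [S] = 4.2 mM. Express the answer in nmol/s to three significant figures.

[S]/(Km+[S]) = 4.2/31.20 = 0.1346, the fractional saturation.
v = 0.1346 × Vmax = 0.1346 × 12 = 1.62 nmol/s.

1.62 nmol/s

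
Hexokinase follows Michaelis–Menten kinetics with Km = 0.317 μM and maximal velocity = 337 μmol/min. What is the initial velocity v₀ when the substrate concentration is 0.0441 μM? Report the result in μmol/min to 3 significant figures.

[S]/(Km+[S]) = 0.0441/0.3611 = 0.1221, the fractional saturation.
v = 0.1221 × Vmax = 0.1221 × 337 = 41.2 μmol/min.

41.2 μmol/min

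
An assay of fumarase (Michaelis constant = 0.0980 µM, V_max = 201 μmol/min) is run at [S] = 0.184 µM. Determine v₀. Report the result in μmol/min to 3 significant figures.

131 μmol/min

[S]/(Km+[S]) = 0.184/0.2820 = 0.6525, the fractional saturation.
v = 0.6525 × Vmax = 0.6525 × 201 = 131 μmol/min.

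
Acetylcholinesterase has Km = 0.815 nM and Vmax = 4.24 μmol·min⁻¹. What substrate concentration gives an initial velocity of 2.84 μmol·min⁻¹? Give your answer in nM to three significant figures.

1.65 nM

Rearranging v = Vmax[S]/(Km+[S]) gives [S] = Km·v/(Vmax − v).
[S] = 0.815 × 2.84 / (4.24 − 2.84) = 2.315/1.400 = 1.65 nM.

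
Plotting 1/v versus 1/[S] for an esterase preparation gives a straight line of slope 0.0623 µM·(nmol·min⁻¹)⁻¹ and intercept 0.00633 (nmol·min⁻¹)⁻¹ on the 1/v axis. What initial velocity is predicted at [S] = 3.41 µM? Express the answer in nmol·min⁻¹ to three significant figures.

40.7 nmol·min⁻¹

The y-intercept is 1/Vmax, so Vmax = 1/0.00633 = 158 nmol·min⁻¹.
The slope is Km/Vmax, so Km = 0.0623 × 158 = 9.84 µM.
Then v = 158 × 3.41/(9.84 + 3.41) = 40.7 nmol·min⁻¹.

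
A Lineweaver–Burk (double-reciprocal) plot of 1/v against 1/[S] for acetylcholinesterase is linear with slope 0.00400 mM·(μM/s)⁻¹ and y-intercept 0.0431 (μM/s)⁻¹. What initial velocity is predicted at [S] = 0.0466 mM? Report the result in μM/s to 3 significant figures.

The y-intercept is 1/Vmax, so Vmax = 1/0.0431 = 23.2 μM/s.
The slope is Km/Vmax, so Km = 0.00400 × 23.2 = 0.0928 mM.
Then v = 23.2 × 0.0466/(0.0928 + 0.0466) = 7.76 μM/s.

7.76 μM/s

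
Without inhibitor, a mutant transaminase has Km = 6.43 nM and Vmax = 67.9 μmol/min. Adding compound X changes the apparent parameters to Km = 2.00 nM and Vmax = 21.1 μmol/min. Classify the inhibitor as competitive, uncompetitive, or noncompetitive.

Both Km and Vmax decrease by the same factor (~3.22-fold) — characteristic of uncompetitive inhibition.

uncompetitive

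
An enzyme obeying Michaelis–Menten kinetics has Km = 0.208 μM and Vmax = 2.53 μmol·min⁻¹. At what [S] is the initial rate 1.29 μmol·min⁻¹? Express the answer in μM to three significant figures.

Rearranging v = Vmax[S]/(Km+[S]) gives [S] = Km·v/(Vmax − v).
[S] = 0.208 × 1.29 / (2.53 − 1.29) = 0.2683/1.240 = 0.216 μM.

0.216 μM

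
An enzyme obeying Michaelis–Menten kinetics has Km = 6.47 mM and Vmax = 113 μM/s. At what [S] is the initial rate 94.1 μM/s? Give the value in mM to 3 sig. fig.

32.2 mM

Rearranging v = Vmax[S]/(Km+[S]) gives [S] = Km·v/(Vmax − v).
[S] = 6.47 × 94.1 / (113 − 94.1) = 608.8/18.90 = 32.2 mM.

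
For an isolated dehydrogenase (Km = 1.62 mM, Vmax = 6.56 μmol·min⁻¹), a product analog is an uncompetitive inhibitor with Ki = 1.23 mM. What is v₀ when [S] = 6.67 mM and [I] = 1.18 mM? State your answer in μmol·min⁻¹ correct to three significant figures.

With α = 1 + [I]/Ki = 1 + 1.18/1.23 = 1.959, the uncompetitive rate law is v = (Vmax/α)·[S] / (Km/α + [S]).
v = (6.56/1.959)×6.67 / (1.62/1.959 + 6.67) = 22.33/7.497 = 2.98 μmol·min⁻¹.

2.98 μmol·min⁻¹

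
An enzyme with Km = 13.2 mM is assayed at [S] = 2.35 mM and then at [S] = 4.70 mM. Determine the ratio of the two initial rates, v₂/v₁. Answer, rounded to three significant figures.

1.74

Since Vmax cancels, v₂/v₁ = [S]₂(Km+[S]₁) / [S]₁(Km+[S]₂).
= 4.70×(13.2+2.35) / (2.35×(13.2+4.70)) = 73.08/42.06 = 1.74.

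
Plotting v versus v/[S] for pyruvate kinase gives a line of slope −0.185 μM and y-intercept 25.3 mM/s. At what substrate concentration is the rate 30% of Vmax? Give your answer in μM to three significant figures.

The Eadie–Hofstee slope gives Km = 0.185 μM (slope = −Km).
v/Vmax = [S]/(Km+[S]) = 0.3 ⇒ [S] = Km·0.3/(1−0.3) = 0.185 × 0.4286 = 0.0793 μM.

0.0793 μM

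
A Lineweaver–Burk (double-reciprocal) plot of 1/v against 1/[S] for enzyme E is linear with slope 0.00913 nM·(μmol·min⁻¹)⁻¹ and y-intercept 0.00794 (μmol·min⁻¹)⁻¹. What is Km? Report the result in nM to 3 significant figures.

1.15 nM

y-intercept = 1/Vmax ⇒ Vmax = 126 μmol·min⁻¹; slope = Km/Vmax ⇒ Km = slope × Vmax.
Km = 0.00913 × 126 = 1.15 nM.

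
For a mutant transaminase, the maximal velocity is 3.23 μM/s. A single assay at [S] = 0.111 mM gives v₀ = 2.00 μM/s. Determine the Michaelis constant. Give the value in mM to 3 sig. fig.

v/Vmax = 2.00/3.23 = 0.6192 = [S]/(Km+[S]).
So Km + [S] = [S]/0.6192 = 0.1793 mM, giving Km = 0.1793 − 0.111 = 0.0683 mM.

0.0683 mM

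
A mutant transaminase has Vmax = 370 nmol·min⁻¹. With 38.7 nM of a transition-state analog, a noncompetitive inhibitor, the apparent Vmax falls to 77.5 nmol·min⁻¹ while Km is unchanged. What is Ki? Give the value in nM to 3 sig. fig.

10.3 nM

Noncompetitive: Vmax,app = Vmax/α with α = 1 + [I]/Ki.
α = Vmax/Vmax,app = 370/77.5 = 4.774.
Ki = [I]/(α − 1) = 38.7/3.774 = 10.3 nM.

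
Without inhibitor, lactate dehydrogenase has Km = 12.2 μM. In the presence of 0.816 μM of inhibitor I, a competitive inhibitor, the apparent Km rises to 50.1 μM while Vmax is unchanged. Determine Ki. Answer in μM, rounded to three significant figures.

Competitive: Km,app = α·Km with α = 1 + [I]/Ki.
α = Km,app/Km = 50.1/12.2 = 4.107.
Since α = 1 + [I]/Ki, [I]/Ki = 4.107 − 1 = 3.107 and Ki = 0.816/3.107 = 0.263 μM.

0.263 μM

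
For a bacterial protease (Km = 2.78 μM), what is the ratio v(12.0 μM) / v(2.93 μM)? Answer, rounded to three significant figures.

The fractional saturations are [S]/(Km+[S]) = 2.93/5.710 = 0.5131 and 12.0/14.78 = 0.8119.
v₂/v₁ is just their ratio: 0.8119/0.5131 = 1.58.

1.58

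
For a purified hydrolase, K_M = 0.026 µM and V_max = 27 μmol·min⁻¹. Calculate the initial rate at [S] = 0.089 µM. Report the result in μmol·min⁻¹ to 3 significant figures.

20.9 μmol·min⁻¹

v = Vmax·[S]/(Km + [S]) = 27 × 0.089 / (0.026 + 0.089)
  = 2.403 / 0.1150 = 20.9 μmol·min⁻¹.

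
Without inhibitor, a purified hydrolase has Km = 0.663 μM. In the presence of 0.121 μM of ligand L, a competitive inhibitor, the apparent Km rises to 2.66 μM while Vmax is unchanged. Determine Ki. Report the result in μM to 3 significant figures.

Competitive: Km,app = α·Km with α = 1 + [I]/Ki.
α = Km,app/Km = 2.66/0.663 = 4.012.
Ki = [I]/(α − 1) = 0.121/3.012 = 0.0402 μM.

0.0402 μM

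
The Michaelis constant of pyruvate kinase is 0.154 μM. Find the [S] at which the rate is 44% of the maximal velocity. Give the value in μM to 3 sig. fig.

0.121 μM

v/Vmax = [S]/(Km+[S]) = 0.44, so [S] = Km·0.44/(1 − 0.44) = 0.154 × 0.7857.
[S] = 0.121 μM.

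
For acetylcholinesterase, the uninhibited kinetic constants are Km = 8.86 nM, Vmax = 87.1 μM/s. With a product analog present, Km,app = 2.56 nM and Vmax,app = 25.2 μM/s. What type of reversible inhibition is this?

Both Km and Vmax decrease by the same factor (~3.46-fold) — characteristic of uncompetitive inhibition.

uncompetitive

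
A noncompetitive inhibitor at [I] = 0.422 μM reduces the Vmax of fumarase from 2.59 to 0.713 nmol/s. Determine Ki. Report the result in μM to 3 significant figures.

Noncompetitive: Vmax,app = Vmax/α with α = 1 + [I]/Ki.
α = Vmax/Vmax,app = 2.59/0.713 = 3.633.
Ki = [I]/(α − 1) = 0.422/2.633 = 0.160 μM.

0.160 μM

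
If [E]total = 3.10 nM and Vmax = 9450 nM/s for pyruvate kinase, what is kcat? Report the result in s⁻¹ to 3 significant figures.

3050 s⁻¹

kcat = Vmax/[E]total = 9450 nM/s / 3.10 nM = 3050 s⁻¹.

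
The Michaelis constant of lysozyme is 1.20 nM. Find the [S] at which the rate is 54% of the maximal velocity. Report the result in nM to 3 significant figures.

1.41 nM

v/Vmax = [S]/(Km+[S]) = 0.54, so [S] = Km·0.54/(1 − 0.54) = 1.20 × 1.174.
[S] = 1.41 nM.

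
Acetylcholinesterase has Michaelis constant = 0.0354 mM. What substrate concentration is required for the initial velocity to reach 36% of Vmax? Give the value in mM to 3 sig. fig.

0.0199 mM

v/Vmax = [S]/(Km+[S]) = 0.36, so [S] = Km·0.36/(1 − 0.36) = 0.0354 × 0.5625.
[S] = 0.0199 mM.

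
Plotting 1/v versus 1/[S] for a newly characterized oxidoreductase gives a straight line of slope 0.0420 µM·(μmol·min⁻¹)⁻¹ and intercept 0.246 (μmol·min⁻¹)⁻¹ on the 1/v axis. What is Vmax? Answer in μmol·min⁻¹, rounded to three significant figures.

4.07 μmol·min⁻¹

The y-intercept of a Lineweaver–Burk plot equals 1/Vmax, so Vmax = 1/0.246 = 4.07 μmol·min⁻¹.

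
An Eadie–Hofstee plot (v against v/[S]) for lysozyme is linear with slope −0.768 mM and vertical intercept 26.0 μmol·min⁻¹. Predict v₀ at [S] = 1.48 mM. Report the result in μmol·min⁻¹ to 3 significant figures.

In the Eadie–Hofstee form v = Vmax − Km·(v/[S]), the slope is −Km and the intercept is Vmax, so Km = 0.768 mM and Vmax = 26.0 μmol·min⁻¹.
v = 26.0 × 1.48/(0.768 + 1.48) = 17.1 μmol·min⁻¹.

17.1 μmol·min⁻¹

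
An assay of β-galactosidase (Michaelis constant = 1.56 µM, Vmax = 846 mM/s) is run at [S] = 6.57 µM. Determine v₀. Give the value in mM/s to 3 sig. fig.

684 mM/s

[S]/(Km+[S]) = 6.57/8.130 = 0.8081, the fractional saturation.
v = 0.8081 × Vmax = 0.8081 × 846 = 684 mM/s.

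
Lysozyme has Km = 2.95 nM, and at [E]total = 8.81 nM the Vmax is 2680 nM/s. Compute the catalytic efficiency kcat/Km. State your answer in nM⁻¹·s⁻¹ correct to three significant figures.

103 nM⁻¹·s⁻¹

kcat = Vmax/[E]total = 2680/8.81 = 304 s⁻¹.
kcat/Km = 304/2.95 = 103 nM⁻¹·s⁻¹.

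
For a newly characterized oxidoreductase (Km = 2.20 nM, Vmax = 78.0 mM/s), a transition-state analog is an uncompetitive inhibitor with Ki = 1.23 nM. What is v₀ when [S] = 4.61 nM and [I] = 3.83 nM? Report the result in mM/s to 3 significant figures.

17.0 mM/s

α = 1 + [I]/Ki = 1 + 3.83/1.23 = 4.114.
For an uncompetitive inhibitor, both parameters are divided by α, giving Vmax/α and Km/α: Km,app = 0.535 nM, Vmax,app = 19.0 mM/s.
v = Vmax,app·[S]/(Km,app + [S]) = 19.0 × 4.61/(0.535 + 4.61) = 17.0 mM/s.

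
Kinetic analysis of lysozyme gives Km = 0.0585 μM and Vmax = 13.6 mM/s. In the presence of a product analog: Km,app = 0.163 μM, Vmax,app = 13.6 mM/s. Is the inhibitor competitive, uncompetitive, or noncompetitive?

Km increases (0.0585 → 0.163 μM) while Vmax is unchanged — the hallmark of competitive inhibition.

competitive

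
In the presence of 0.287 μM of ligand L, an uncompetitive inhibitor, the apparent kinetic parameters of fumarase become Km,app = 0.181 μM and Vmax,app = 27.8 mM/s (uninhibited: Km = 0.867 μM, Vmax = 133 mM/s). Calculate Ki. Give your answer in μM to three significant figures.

0.0758 μM

Uncompetitive: Vmax,app = Vmax/α (and Km,app = Km/α) with α = 1 + [I]/Ki.
α = Vmax/Vmax,app = 133/27.8 = 4.784.
Ki = [I]/(α − 1) = 0.287/3.784 = 0.0758 μM.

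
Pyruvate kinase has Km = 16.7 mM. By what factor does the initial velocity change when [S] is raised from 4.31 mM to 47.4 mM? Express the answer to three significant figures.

3.60

Since Vmax cancels, v₂/v₁ = [S]₂(Km+[S]₁) / [S]₁(Km+[S]₂).
= 47.4×(16.7+4.31) / (4.31×(16.7+47.4)) = 995.9/276.3 = 3.60.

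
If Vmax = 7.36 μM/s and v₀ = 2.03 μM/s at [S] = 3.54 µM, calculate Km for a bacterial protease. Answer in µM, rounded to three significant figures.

9.29 µM

From v = Vmax[S]/(Km+[S]), Km = [S](Vmax − v)/v.
Km = 3.54 × (7.36 − 2.03) / 2.03 = 18.87/2.03 = 9.29 µM.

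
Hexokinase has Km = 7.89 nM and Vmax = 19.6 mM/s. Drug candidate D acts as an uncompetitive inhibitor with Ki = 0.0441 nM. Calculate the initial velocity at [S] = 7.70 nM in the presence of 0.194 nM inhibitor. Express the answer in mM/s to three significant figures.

3.05 mM/s

α = 1 + [I]/Ki = 1 + 0.194/0.0441 = 5.399.
For an uncompetitive inhibitor, both parameters are divided by α, giving Vmax/α and Km/α: Km,app = 1.46 nM, Vmax,app = 3.63 mM/s.
v = Vmax,app·[S]/(Km,app + [S]) = 3.63 × 7.70/(1.46 + 7.70) = 3.05 mM/s.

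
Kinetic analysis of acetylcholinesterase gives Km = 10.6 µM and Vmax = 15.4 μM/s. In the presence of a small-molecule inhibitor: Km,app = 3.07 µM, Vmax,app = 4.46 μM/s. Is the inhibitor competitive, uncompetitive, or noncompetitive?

uncompetitive

Both Km and Vmax decrease by the same factor (~3.45-fold) — characteristic of uncompetitive inhibition.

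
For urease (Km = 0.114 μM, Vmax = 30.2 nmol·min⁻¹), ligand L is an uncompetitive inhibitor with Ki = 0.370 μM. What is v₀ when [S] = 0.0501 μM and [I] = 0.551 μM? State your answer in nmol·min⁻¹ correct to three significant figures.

6.34 nmol·min⁻¹

With α = 1 + [I]/Ki = 1 + 0.551/0.370 = 2.489, the uncompetitive rate law is v = (Vmax/α)·[S] / (Km/α + [S]).
v = (30.2/2.489)×0.0501 / (0.114/2.489 + 0.0501) = 0.6078/0.09590 = 6.34 nmol·min⁻¹.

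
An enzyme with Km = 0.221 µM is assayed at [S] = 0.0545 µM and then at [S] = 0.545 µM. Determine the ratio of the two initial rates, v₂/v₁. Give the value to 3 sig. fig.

3.60

The fractional saturations are [S]/(Km+[S]) = 0.0545/0.2755 = 0.1978 and 0.545/0.7660 = 0.7115.
v₂/v₁ is just their ratio: 0.7115/0.1978 = 3.60.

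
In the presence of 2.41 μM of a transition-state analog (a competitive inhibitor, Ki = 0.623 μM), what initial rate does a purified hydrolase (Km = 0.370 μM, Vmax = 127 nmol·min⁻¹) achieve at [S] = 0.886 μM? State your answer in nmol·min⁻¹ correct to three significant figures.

41.9 nmol·min⁻¹

With α = 1 + [I]/Ki = 1 + 2.41/0.623 = 4.868, the competitive rate law is v = Vmax[S] / (αKm + [S]).
v = 127×0.886 / (4.868×0.370 + 0.886) = 112.5/2.687 = 41.9 nmol·min⁻¹.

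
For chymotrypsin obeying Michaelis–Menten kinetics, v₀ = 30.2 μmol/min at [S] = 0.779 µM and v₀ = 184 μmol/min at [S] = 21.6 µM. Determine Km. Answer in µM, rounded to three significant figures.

In reciprocal form, 1/v = (Km/Vmax)·(1/[S]) + 1/Vmax. The two points give (1/[S], 1/v) = (1.284, 0.03311) and (0.04630, 0.005435).
Slope = (0.03311 − 0.005435)/(1.284 − 0.04630) = 0.02237; intercept = 0.03311 − 0.02237×1.284 = 0.004399.
Vmax = 1/intercept = 227 μmol/min; Km = slope × Vmax = 0.02237 × 227 = 5.08 µM.

5.08 µM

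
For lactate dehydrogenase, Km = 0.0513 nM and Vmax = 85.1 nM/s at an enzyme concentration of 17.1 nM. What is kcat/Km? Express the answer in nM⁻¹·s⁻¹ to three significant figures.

97.0 nM⁻¹·s⁻¹

kcat = Vmax/[E]total = 85.1/17.1 = 4.98 s⁻¹.
kcat/Km = 4.98/0.0513 = 97.0 nM⁻¹·s⁻¹.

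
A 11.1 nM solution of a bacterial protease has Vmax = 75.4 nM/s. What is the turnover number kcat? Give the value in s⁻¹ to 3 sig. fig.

kcat = Vmax/[E]total = 75.4 nM/s / 11.1 nM = 6.79 s⁻¹.

6.79 s⁻¹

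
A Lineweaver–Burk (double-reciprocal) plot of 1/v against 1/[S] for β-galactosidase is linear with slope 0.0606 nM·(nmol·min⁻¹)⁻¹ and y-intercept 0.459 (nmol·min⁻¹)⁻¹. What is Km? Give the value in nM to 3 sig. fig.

y-intercept = 1/Vmax ⇒ Vmax = 2.18 nmol·min⁻¹; slope = Km/Vmax ⇒ Km = slope × Vmax.
Km = 0.0606 × 2.18 = 0.132 nM.

0.132 nM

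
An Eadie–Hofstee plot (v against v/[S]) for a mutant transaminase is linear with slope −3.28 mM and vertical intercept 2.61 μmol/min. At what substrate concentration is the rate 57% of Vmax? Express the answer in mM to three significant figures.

The Eadie–Hofstee slope gives Km = 3.28 mM (slope = −Km).
v/Vmax = [S]/(Km+[S]) = 0.57 ⇒ [S] = Km·0.57/(1−0.57) = 3.28 × 1.326 = 4.35 mM.

4.35 mM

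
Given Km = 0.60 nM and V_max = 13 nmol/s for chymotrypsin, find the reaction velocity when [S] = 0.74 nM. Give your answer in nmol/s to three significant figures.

7.18 nmol/s

v = Vmax·[S]/(Km + [S]) = 13 × 0.74 / (0.60 + 0.74)
  = 9.620 / 1.340 = 7.18 nmol/s.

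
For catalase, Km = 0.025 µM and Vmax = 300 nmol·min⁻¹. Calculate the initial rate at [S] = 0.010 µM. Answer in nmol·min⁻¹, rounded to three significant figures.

85.7 nmol·min⁻¹

v = Vmax·[S]/(Km + [S]) = 300 × 0.010 / (0.025 + 0.010)
  = 3.000 / 0.03500 = 85.7 nmol·min⁻¹.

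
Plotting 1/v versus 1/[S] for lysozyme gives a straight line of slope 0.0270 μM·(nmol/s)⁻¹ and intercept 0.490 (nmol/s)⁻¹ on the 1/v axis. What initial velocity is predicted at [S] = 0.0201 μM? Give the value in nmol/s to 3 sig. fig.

The y-intercept is 1/Vmax, so Vmax = 1/0.490 = 2.04 nmol/s.
The slope is Km/Vmax, so Km = 0.0270 × 2.04 = 0.0551 μM.
Then v = 2.04 × 0.0201/(0.0551 + 0.0201) = 0.545 nmol/s.

0.545 nmol/s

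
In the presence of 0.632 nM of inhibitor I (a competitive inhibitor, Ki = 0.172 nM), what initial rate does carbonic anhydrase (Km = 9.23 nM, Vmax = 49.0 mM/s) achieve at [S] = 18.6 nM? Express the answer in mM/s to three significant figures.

α = 1 + [I]/Ki = 1 + 0.632/0.172 = 4.674.
For a competitive inhibitor, Vmax is unchanged and the apparent Km becomes α·Km: Km,app = 43.1 nM, Vmax,app = 49.0 mM/s.
v = Vmax,app·[S]/(Km,app + [S]) = 49.0 × 18.6/(43.1 + 18.6) = 14.8 mM/s.

14.8 mM/s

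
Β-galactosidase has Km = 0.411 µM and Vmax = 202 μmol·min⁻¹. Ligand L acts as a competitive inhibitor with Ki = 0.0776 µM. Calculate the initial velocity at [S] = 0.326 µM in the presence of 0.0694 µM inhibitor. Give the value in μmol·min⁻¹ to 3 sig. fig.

59.6 μmol·min⁻¹

α = 1 + [I]/Ki = 1 + 0.0694/0.0776 = 1.894.
For a competitive inhibitor, Vmax is unchanged and the apparent Km becomes α·Km: Km,app = 0.779 µM, Vmax,app = 202 μmol·min⁻¹.
v = Vmax,app·[S]/(Km,app + [S]) = 202 × 0.326/(0.779 + 0.326) = 59.6 μmol·min⁻¹.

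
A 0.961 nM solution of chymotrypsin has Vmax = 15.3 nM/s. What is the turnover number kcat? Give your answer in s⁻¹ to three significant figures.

kcat = Vmax/[E]total = 15.3 nM/s / 0.961 nM = 15.9 s⁻¹.

15.9 s⁻¹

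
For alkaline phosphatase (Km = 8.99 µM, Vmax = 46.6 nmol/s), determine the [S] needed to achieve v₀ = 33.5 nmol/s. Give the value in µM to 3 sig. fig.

23.0 µM

The required fractional saturation is v/Vmax = 33.5/46.6 = 0.7189.
Then [S]/(Km+[S]) = 0.7189 ⇒ [S] = 8.99 × 0.7189/(1 − 0.7189) = 23.0 µM.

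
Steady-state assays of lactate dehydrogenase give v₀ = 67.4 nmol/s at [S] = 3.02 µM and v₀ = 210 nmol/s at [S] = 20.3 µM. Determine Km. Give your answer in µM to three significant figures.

11.9 µM

From v = Vmax[S]/(Km+[S]), each point gives Vmax = v(Km+[S])/[S].
Equating: 67.4(Km+3.02)/3.02 = 210(Km+20.3)/20.3.
22.32·Km + 67.4 = 10.34·Km + 210, so (22.32 − 10.34)·Km = 210 − 67.4.
Km = 142.6/11.97 = 11.9 µM; then Vmax = 67.4(11.9+3.02)/3.02 = 333 nmol/s.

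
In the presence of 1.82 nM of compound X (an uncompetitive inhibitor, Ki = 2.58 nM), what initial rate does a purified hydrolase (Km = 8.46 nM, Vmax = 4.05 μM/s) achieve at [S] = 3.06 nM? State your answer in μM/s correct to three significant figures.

0.906 μM/s

With α = 1 + [I]/Ki = 1 + 1.82/2.58 = 1.705, the uncompetitive rate law is v = (Vmax/α)·[S] / (Km/α + [S]).
v = (4.05/1.705)×3.06 / (8.46/1.705 + 3.06) = 7.267/8.021 = 0.906 μM/s.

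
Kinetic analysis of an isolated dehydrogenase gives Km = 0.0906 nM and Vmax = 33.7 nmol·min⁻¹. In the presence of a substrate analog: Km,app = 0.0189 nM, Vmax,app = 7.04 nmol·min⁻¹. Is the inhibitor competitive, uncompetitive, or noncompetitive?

uncompetitive

Both Km and Vmax decrease by the same factor (~4.79-fold) — characteristic of uncompetitive inhibition.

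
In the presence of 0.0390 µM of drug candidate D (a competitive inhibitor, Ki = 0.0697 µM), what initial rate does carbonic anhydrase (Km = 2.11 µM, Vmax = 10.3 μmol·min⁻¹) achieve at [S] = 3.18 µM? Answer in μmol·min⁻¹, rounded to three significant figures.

5.06 μmol·min⁻¹

α = 1 + [I]/Ki = 1 + 0.0390/0.0697 = 1.560.
For a competitive inhibitor, Vmax is unchanged and the apparent Km becomes α·Km: Km,app = 3.29 µM, Vmax,app = 10.3 μmol·min⁻¹.
v = Vmax,app·[S]/(Km,app + [S]) = 10.3 × 3.18/(3.29 + 3.18) = 5.06 μmol·min⁻¹.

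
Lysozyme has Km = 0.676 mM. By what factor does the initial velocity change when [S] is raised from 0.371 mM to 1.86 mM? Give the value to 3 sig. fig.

The fractional saturations are [S]/(Km+[S]) = 0.371/1.047 = 0.3543 and 1.86/2.536 = 0.7334.
v₂/v₁ is just their ratio: 0.7334/0.3543 = 2.07.

2.07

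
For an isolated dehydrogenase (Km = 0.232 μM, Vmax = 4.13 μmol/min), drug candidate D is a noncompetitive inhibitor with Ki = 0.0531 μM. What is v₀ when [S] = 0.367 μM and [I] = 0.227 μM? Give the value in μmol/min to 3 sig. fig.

0.480 μmol/min

α = 1 + [I]/Ki = 1 + 0.227/0.0531 = 5.275.
For a noncompetitive inhibitor, Vmax is reduced to Vmax/α while Km is unchanged: Km,app = 0.232 μM, Vmax,app = 0.783 μmol/min.
v = Vmax,app·[S]/(Km,app + [S]) = 0.783 × 0.367/(0.232 + 0.367) = 0.480 μmol/min.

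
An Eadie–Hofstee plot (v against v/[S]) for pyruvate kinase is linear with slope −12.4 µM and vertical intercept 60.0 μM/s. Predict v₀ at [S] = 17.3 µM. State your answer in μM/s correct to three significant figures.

34.9 μM/s

In the Eadie–Hofstee form v = Vmax − Km·(v/[S]), the slope is −Km and the intercept is Vmax, so Km = 12.4 µM and Vmax = 60.0 μM/s.
v = 60.0 × 17.3/(12.4 + 17.3) = 34.9 μM/s.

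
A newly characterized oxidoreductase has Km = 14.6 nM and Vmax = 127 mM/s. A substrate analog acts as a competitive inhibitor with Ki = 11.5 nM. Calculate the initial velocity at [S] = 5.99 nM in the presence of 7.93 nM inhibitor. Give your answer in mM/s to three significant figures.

With α = 1 + [I]/Ki = 1 + 7.93/11.5 = 1.690, the competitive rate law is v = Vmax[S] / (αKm + [S]).
v = 127×5.99 / (1.690×14.6 + 5.99) = 760.7/30.66 = 24.8 mM/s.

24.8 mM/s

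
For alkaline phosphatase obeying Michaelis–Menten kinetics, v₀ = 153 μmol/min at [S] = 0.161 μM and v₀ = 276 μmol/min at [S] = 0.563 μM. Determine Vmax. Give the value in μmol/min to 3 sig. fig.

407 μmol/min

In reciprocal form, 1/v = (Km/Vmax)·(1/[S]) + 1/Vmax. The two points give (1/[S], 1/v) = (6.211, 0.006536) and (1.776, 0.003623).
Slope = (0.006536 − 0.003623)/(6.211 − 1.776) = 0.0006568; intercept = 0.006536 − 0.0006568×6.211 = 0.002457.
Vmax = 1/intercept = 407 μmol/min; Km = slope × Vmax = 0.0006568 × 407 = 0.267 μM.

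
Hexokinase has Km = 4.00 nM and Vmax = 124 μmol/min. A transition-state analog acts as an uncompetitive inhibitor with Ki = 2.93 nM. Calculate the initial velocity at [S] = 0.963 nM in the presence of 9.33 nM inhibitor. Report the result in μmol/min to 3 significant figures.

α = 1 + [I]/Ki = 1 + 9.33/2.93 = 4.184.
For an uncompetitive inhibitor, both parameters are divided by α, giving Vmax/α and Km/α: Km,app = 0.956 nM, Vmax,app = 29.6 μmol/min.
v = Vmax,app·[S]/(Km,app + [S]) = 29.6 × 0.963/(0.956 + 0.963) = 14.9 μmol/min.

14.9 μmol/min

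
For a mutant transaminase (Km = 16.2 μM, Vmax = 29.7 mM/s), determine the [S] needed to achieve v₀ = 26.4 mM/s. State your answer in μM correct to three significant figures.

130 μM

Rearranging v = Vmax[S]/(Km+[S]) gives [S] = Km·v/(Vmax − v).
[S] = 16.2 × 26.4 / (29.7 − 26.4) = 427.7/3.300 = 130 μM.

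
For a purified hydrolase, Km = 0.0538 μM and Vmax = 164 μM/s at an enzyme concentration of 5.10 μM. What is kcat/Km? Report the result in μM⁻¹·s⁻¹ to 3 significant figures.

kcat = Vmax/[E]total = 164/5.10 = 32.2 s⁻¹.
kcat/Km = 32.2/0.0538 = 598 μM⁻¹·s⁻¹.

598 μM⁻¹·s⁻¹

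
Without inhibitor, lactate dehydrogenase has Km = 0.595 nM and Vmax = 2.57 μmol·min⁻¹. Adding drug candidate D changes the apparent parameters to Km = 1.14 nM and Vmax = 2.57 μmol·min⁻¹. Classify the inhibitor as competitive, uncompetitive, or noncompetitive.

competitive

Km increases (0.595 → 1.14 nM) while Vmax is unchanged — the hallmark of competitive inhibition.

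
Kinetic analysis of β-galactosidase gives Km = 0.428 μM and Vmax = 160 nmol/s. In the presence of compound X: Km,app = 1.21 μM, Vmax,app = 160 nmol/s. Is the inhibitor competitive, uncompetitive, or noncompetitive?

competitive

Km increases (0.428 → 1.21 μM) while Vmax is unchanged — the hallmark of competitive inhibition.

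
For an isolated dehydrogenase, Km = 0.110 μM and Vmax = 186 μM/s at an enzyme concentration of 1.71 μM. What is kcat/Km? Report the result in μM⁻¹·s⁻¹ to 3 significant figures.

kcat = Vmax/[E]total = 186/1.71 = 109 s⁻¹.
kcat/Km = 109/0.110 = 989 μM⁻¹·s⁻¹.

989 μM⁻¹·s⁻¹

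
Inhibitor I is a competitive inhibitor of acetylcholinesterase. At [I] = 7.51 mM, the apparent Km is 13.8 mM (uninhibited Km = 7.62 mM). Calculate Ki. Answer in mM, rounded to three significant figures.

Competitive: Km,app = α·Km with α = 1 + [I]/Ki.
α = Km,app/Km = 13.8/7.62 = 1.811.
Ki = [I]/(α − 1) = 7.51/0.8110 = 9.26 mM.

9.26 mM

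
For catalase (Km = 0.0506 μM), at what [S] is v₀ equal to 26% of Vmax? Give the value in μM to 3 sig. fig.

0.0178 μM

v/Vmax = [S]/(Km+[S]) = 0.26, so [S] = Km·0.26/(1 − 0.26) = 0.0506 × 0.3514.
[S] = 0.0178 μM.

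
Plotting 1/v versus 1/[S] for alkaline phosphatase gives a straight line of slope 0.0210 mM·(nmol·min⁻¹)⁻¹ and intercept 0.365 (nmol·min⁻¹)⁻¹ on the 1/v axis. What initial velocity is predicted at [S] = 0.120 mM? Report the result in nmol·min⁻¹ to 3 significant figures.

The y-intercept is 1/Vmax, so Vmax = 1/0.365 = 2.74 nmol·min⁻¹.
The slope is Km/Vmax, so Km = 0.0210 × 2.74 = 0.0575 mM.
Then v = 2.74 × 0.120/(0.0575 + 0.120) = 1.85 nmol·min⁻¹.

1.85 nmol·min⁻¹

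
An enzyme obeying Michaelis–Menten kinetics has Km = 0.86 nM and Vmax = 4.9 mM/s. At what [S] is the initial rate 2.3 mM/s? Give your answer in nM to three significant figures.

0.761 nM

The required fractional saturation is v/Vmax = 2.3/4.9 = 0.4694.
Then [S]/(Km+[S]) = 0.4694 ⇒ [S] = 0.86 × 0.4694/(1 − 0.4694) = 0.761 nM.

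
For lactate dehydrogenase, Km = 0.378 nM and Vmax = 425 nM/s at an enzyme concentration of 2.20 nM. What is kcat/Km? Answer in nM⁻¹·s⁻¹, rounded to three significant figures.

kcat = Vmax/[E]total = 425/2.20 = 193 s⁻¹.
kcat/Km = 193/0.378 = 511 nM⁻¹·s⁻¹.

511 nM⁻¹·s⁻¹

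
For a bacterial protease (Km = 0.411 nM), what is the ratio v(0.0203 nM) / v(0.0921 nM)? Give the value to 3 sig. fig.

Since Vmax cancels, v₂/v₁ = [S]₂(Km+[S]₁) / [S]₁(Km+[S]₂).
= 0.0203×(0.411+0.0921) / (0.0921×(0.411+0.0203)) = 0.01021/0.03972 = 0.257.

0.257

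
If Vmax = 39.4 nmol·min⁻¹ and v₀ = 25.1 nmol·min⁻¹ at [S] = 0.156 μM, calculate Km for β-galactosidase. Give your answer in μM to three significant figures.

0.0889 μM

v/Vmax = 25.1/39.4 = 0.6371 = [S]/(Km+[S]).
So Km + [S] = [S]/0.6371 = 0.2449 μM, giving Km = 0.2449 − 0.156 = 0.0889 μM.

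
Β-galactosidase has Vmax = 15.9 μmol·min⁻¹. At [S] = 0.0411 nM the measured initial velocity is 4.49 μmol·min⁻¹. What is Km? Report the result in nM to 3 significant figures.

0.104 nM

From v = Vmax[S]/(Km+[S]), Km = [S](Vmax − v)/v.
Km = 0.0411 × (15.9 − 4.49) / 4.49 = 0.4690/4.49 = 0.104 nM.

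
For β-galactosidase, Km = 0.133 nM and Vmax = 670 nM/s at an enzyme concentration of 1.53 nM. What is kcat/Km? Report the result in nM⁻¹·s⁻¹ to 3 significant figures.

kcat = Vmax/[E]total = 670/1.53 = 438 s⁻¹.
kcat/Km = 438/0.133 = 3290 nM⁻¹·s⁻¹.

3290 nM⁻¹·s⁻¹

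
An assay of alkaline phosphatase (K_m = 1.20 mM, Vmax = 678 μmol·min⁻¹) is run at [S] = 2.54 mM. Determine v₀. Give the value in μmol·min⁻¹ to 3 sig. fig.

460 μmol·min⁻¹

[S]/(Km+[S]) = 2.54/3.740 = 0.6791, the fractional saturation.
v = 0.6791 × Vmax = 0.6791 × 678 = 460 μmol·min⁻¹.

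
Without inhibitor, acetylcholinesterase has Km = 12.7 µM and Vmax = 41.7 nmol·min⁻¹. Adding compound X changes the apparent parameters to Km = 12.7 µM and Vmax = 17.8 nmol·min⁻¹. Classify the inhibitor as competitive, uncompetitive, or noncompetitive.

Vmax decreases (41.7 → 17.8 nmol·min⁻¹) while Km is unchanged — pure noncompetitive inhibition.

noncompetitive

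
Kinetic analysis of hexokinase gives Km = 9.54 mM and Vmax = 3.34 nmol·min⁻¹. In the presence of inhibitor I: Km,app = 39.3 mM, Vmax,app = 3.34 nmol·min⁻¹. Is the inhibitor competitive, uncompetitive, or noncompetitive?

Km increases (9.54 → 39.3 mM) while Vmax is unchanged — the hallmark of competitive inhibition.

competitive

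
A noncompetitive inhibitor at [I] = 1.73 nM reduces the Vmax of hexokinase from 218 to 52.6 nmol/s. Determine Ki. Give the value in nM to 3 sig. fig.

0.550 nM

Noncompetitive: Vmax,app = Vmax/α with α = 1 + [I]/Ki.
α = Vmax/Vmax,app = 218/52.6 = 4.144.
Since α = 1 + [I]/Ki, [I]/Ki = 4.144 − 1 = 3.144 and Ki = 1.73/3.144 = 0.550 nM.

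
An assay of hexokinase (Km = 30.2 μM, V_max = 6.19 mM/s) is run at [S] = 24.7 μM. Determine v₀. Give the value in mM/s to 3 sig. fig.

v = Vmax·[S]/(Km + [S]) = 6.19 × 24.7 / (30.2 + 24.7)
  = 152.9 / 54.90 = 2.78 mM/s.

2.78 mM/s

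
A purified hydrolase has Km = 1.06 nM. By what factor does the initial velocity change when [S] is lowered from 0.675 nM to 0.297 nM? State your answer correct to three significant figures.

Since Vmax cancels, v₂/v₁ = [S]₂(Km+[S]₁) / [S]₁(Km+[S]₂).
= 0.297×(1.06+0.675) / (0.675×(1.06+0.297)) = 0.5153/0.9160 = 0.563.

0.563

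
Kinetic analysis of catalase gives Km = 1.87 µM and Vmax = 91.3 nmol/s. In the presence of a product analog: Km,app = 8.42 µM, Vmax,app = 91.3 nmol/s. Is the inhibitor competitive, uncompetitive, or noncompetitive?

competitive

Km increases (1.87 → 8.42 µM) while Vmax is unchanged — the hallmark of competitive inhibition.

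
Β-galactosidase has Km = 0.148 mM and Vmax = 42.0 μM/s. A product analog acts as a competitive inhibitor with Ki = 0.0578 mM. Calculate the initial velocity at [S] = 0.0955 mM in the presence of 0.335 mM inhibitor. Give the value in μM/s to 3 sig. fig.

α = 1 + [I]/Ki = 1 + 0.335/0.0578 = 6.796.
For a competitive inhibitor, Vmax is unchanged and the apparent Km becomes α·Km: Km,app = 1.01 mM, Vmax,app = 42.0 μM/s.
v = Vmax,app·[S]/(Km,app + [S]) = 42.0 × 0.0955/(1.01 + 0.0955) = 3.64 μM/s.

3.64 μM/s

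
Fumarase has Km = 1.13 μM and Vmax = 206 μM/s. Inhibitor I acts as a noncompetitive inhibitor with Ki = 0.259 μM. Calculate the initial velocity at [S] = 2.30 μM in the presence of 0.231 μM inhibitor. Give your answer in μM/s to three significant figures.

73.0 μM/s

α = 1 + [I]/Ki = 1 + 0.231/0.259 = 1.892.
For a noncompetitive inhibitor, Vmax is reduced to Vmax/α while Km is unchanged: Km,app = 1.13 μM, Vmax,app = 109 μM/s.
v = Vmax,app·[S]/(Km,app + [S]) = 109 × 2.30/(1.13 + 2.30) = 73.0 μM/s.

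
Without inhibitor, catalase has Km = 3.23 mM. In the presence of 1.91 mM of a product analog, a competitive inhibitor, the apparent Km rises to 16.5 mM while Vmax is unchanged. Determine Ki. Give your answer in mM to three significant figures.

0.465 mM

Competitive: Km,app = α·Km with α = 1 + [I]/Ki.
α = Km,app/Km = 16.5/3.23 = 5.108.
Ki = [I]/(α − 1) = 1.91/4.108 = 0.465 mM.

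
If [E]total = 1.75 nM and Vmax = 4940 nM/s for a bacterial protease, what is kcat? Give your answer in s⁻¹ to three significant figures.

kcat = Vmax/[E]total = 4940 nM/s / 1.75 nM = 2820 s⁻¹.

2820 s⁻¹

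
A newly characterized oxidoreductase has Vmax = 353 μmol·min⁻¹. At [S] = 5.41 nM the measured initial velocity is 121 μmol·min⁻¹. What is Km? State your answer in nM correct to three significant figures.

v/Vmax = 121/353 = 0.3428 = [S]/(Km+[S]).
So Km + [S] = [S]/0.3428 = 15.78 nM, giving Km = 15.78 − 5.41 = 10.4 nM.

10.4 nM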